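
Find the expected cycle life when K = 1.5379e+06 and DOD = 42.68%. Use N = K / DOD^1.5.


DOD^1.5 = 278.83
N = K / DOD^1.5 = 1.5379e+06 / 278.83 = 5516

5516 cycles


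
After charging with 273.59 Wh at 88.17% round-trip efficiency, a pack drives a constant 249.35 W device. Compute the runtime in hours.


Step 1: E_discharge = eta/100 * E_charge = 88.17/100 * 273.59 = 241.22 Wh
Step 2: t = E_discharge / P = 241.22 / 249.35 = 0.9674 hr

0.9674 hr


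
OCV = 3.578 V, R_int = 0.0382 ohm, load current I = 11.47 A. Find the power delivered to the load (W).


Step 1: V_terminal = OCV - I*R = 3.578 - 11.47 * 0.0382 = 3.1398 V
Step 2: P_out = V_terminal * I = 3.1398 * 11.47 = 36.01 W

36.01 W


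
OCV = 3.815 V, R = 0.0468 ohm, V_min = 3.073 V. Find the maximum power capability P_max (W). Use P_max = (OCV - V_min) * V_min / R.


P_max = (OCV - V_min) * V_min / R = (3.815 - 3.073) * 3.073 / 0.0468 = 0.742 * 3.073 / 0.0468 = 48.72 W

48.72 W


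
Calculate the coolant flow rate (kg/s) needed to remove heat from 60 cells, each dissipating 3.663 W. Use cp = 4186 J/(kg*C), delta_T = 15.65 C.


Step 1: Total heat Q = 60 * 3.663 W = 219.78 W
Step 2: denom = cp * dT = 4186 * 15.65 = 65511
Step 3: m_dot = 219.78 / 65511 = 0.003355 kg/s

0.003355 kg/s


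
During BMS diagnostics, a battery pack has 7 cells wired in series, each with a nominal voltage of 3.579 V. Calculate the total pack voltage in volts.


V_pack = n * V_cell = 7 * 3.579 = 25.053 V

25.053 V


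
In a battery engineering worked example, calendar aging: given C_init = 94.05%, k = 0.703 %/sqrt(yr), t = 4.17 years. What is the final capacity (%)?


Step 1: sqrt(4.17 yr) = 2.0421
Step 2: drop = 0.703 * 2.0421 = 1.4356
Step 3: C_final = 94.05 - 1.4356 = 92.61%

92.61%


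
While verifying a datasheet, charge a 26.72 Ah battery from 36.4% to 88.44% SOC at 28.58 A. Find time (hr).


delta_Ah = 26.72 * (88.44 - 36.4) / 100 = 13.905 Ah
t = delta_Ah / I = 13.905 / 28.58 = 0.4865 hr

0.4865 hr


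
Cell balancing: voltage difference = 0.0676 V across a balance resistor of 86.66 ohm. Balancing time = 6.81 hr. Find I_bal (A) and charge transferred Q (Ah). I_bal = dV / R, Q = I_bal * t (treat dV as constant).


First, Ohm's law: I_bal = 0.0676 V / 86.66 ohm = 7.8006e-04 A
Then Q = I * t = 7.8006e-04 A * 6.81 hr = 0.005312 Ah

I=7.8006e-04 A, Q=0.005312 Ah


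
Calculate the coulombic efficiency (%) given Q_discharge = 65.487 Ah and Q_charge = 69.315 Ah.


Coulombic efficiency = 65.487/69.315 * 100% = 94.48%

94.48%


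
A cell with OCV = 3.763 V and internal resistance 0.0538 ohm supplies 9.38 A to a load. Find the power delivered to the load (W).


Step 1: V_terminal = OCV - I*R = 3.763 - 9.38 * 0.0538 = 3.2584 V
Step 2: P_out = V_terminal * I = 3.2584 * 9.38 = 30.56 W

30.56 W


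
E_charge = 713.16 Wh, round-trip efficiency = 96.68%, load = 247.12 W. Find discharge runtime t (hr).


Step 1: E_discharge = eta/100 * E_charge = 96.68/100 * 713.16 = 689.48 Wh
Step 2: t = E_discharge / P = 689.48 / 247.12 = 2.790 hr

2.790 hr


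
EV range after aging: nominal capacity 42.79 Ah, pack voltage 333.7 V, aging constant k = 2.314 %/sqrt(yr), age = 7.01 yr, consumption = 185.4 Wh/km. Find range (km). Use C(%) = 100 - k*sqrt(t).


Step 1: capacity retention = 100 - 2.314 * sqrt(7.01) = 100 - 2.314 * 2.6476 = 93.873%
Step 2: C_now = 42.79 * 93.873/100 = 40.168 Ah
Step 3: E_pack = V * C_now = 333.7 * 40.168 = 13404 Wh
Step 4: range = E_pack / consumption = 13404 / 185.4 = 72.30 km

72.30 km


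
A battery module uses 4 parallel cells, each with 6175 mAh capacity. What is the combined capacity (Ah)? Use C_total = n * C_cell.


Convert: C_cell = 6175 mAh = 6.175 Ah
C_total = 4 * 6.175 = 24.7 Ah

24.7 Ah


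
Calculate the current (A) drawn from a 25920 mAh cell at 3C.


Convert: capacity = 25920 mAh = 25.92 Ah
I = C_rate * capacity = 3 * 25.92 = 77.76 A

77.76 A


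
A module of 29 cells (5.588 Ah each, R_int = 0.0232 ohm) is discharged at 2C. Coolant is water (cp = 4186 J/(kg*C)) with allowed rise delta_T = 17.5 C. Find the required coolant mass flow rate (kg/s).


Step 1: I = 2 * 5.588 = 11.176 A
Step 2: Q_cell = I^2 * R = 11.176^2 * 0.0232 = 2.8977 W
Step 3: Q_total = 29 * 2.8977 = 84.033 W
Step 4: m_dot = Q_total / (cp * dT) = 84.033 / (4186 * 17.5) = 0.001147 kg/s

0.001147 kg/s


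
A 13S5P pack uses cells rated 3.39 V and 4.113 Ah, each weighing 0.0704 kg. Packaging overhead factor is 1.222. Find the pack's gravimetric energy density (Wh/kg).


Step 1: V_pack = 13 * 3.39 = 44.07 V
Step 2: C_pack = 5 * 4.113 = 20.565 Ah
Step 3: E_pack = V_pack * C_pack = 44.07 * 20.565 = 906.3 Wh
Step 4: m_pack = 13 * 5 * 0.0704 * 1.222 = 5.5919 kg
Step 5: ED = E_pack / m_pack = 906.3 / 5.5919 = 162.1 Wh/kg

162.1 Wh/kg


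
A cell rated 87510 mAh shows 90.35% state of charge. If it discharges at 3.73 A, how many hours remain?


Convert: C_total = 87510 mAh = 87.51 Ah
Step 1: remaining = SOC/100 * C_total = 90.35/100 * 87.51 = 79.065 Ah
Step 2: t = remaining / I = 79.065 / 3.73 = 21.20 hr

21.20 hr


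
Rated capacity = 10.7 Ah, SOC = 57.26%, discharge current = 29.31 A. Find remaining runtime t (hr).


Step 1: remaining = SOC/100 * C_total = 57.26/100 * 10.7 = 6.1268 Ah
Step 2: t = remaining / I = 6.1268 / 29.31 = 0.2090 hr

0.2090 hr


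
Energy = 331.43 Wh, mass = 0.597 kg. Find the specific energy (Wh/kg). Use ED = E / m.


ED = E / m = 331.43 / 0.597 = 555.2 Wh/kg

555.2 Wh/kg


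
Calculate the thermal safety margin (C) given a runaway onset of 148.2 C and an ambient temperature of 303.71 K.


Convert: T_ambient = 303.71 K = 30.56 C
margin = 148.2 - 30.56 = 117.64 C

117.64 C


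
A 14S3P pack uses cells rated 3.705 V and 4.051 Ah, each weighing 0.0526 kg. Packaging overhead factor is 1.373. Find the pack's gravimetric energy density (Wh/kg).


Step 1: V_pack = 14 * 3.705 = 51.87 V
Step 2: C_pack = 3 * 4.051 = 12.153 Ah
Step 3: E_pack = V_pack * C_pack = 51.87 * 12.153 = 630.38 Wh
Step 4: m_pack = 14 * 3 * 0.0526 * 1.373 = 3.0332 kg
Step 5: ED = E_pack / m_pack = 630.38 / 3.0332 = 207.8 Wh/kg

207.8 Wh/kg


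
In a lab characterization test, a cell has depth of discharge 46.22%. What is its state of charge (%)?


SOC = 100 - DOD = 100 - 46.22 = 53.78%

53.78%


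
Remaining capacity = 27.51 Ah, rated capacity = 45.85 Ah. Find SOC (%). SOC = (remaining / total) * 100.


SOC = (remaining / total) * 100 = (27.51 / 45.85) * 100 = 60.00%

60.00%


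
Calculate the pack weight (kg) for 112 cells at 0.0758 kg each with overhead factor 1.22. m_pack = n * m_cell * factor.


m_pack = n * m_cell * overhead = 112 * 0.0758 * 1.22 = 10.36 kg

10.36 kg


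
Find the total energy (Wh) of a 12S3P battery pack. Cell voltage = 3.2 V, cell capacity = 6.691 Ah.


E = Ns * Vcell * Np * Ccell = 12 * 3.2 * 3 * 6.691 = 770.8 Wh

770.8 Wh


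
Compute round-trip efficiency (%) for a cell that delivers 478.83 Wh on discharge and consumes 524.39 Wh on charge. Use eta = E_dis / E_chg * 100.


Round-trip efficiency = 478.83/524.39 * 100% = 91.31%

91.31%


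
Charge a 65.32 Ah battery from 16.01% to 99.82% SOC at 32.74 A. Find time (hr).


delta_Ah = 65.32 * (99.82 - 16.01) / 100 = 54.745 Ah
t = delta_Ah / I = 54.745 / 32.74 = 1.672 hr

1.672 hr


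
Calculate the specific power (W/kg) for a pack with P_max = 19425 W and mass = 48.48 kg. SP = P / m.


SP = P / m = 19425 / 48.48 = 400.7 W/kg

400.7 W/kg


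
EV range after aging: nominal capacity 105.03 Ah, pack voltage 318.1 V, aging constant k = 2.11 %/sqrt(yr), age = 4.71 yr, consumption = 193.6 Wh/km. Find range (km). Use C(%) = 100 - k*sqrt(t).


Step 1: capacity retention = 100 - 2.11 * sqrt(4.71) = 100 - 2.11 * 2.1703 = 95.421%
Step 2: C_now = 105.03 * 95.421/100 = 100.22 Ah
Step 3: E_pack = V * C_now = 318.1 * 100.22 = 31880 Wh
Step 4: range = E_pack / consumption = 31880 / 193.6 = 164.7 km

164.7 km


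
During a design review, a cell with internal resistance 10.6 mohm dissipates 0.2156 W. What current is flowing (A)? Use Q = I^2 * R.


Convert: R = 10.6 mohm = 0.0106 ohm
I = sqrt(Q / R) = sqrt(0.2156 / 0.0106) = sqrt(20.34) = 4.510 A

4.510 A


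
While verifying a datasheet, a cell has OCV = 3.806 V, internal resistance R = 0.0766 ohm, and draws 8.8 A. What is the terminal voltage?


V = OCV - I*R = 3.806 - 8.8 * 0.0766 = 3.132 V

3.132 V


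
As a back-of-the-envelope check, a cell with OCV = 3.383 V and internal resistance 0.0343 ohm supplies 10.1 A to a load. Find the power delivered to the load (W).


Step 1: V_terminal = OCV - I*R = 3.383 - 10.1 * 0.0343 = 3.0366 V
Step 2: P_out = V_terminal * I = 3.0366 * 10.1 = 30.67 W

30.67 W


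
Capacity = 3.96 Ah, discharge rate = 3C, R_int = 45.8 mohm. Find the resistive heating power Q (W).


Convert: R = 45.8 mohm = 0.0458 ohm
Step 1: I = C_rate * capacity = 3 * 3.96 = 11.88 A
Step 2: Q = I^2 * R = 11.88^2 * 0.0458 = 141.13 * 0.0458 = 6.464 W

6.464 W


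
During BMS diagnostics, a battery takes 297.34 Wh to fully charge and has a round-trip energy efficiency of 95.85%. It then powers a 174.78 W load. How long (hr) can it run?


Step 1: E_discharge = eta/100 * E_charge = 95.85/100 * 297.34 = 285 Wh
Step 2: t = E_discharge / P = 285 / 174.78 = 1.631 hr

1.631 hr


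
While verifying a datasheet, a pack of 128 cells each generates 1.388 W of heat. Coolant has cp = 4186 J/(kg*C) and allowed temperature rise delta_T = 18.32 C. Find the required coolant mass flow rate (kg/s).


Q_total = 128 * 1.388 = 177.66 W
m_dot = Q_total / (cp * dT) = 177.66 / (4186 * 18.32) = 0.002317 kg/s

0.002317 kg/s


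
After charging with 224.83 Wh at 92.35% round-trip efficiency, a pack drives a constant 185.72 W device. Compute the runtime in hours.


Step 1: E_discharge = eta/100 * E_charge = 92.35/100 * 224.83 = 207.63 Wh
Step 2: t = E_discharge / P = 207.63 / 185.72 = 1.118 hr

1.118 hr


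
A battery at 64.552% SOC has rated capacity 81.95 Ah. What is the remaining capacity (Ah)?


remaining = SOC / 100 * total = 64.552 / 100 * 81.95 = 52.90 Ah

52.90 Ah


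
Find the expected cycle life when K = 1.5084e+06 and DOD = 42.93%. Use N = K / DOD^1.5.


DOD^1.5 = 281.28
N = K / DOD^1.5 = 1.5084e+06 / 281.28 = 5363

5363 cycles


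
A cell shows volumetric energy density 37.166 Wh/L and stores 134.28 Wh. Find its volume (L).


V = E / ED = 134.28 / 37.166 = 3.613 L

3.613 L


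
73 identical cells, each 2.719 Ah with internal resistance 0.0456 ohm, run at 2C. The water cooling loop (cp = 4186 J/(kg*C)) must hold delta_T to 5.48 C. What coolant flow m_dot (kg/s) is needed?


Step 1: I = 2 * 2.719 = 5.438 A
Step 2: Q_cell = I^2 * R = 5.438^2 * 0.0456 = 1.3485 W
Step 3: Q_total = 73 * 1.3485 = 98.441 W
Step 4: m_dot = Q_total / (cp * dT) = 98.441 / (4186 * 5.48) = 0.004291 kg/s

0.004291 kg/s


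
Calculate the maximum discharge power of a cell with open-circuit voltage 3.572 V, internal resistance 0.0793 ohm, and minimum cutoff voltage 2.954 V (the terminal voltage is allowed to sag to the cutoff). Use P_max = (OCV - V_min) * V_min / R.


P_max = (OCV - V_min) * V_min / R = (3.572 - 2.954) * 2.954 / 0.0793 = 0.618 * 2.954 / 0.0793 = 23.02 W

23.02 W


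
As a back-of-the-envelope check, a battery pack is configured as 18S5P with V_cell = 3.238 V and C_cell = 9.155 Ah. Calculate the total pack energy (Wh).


E = Ns * Vcell * Np * Ccell = 18 * 3.238 * 5 * 9.155 = 2668 Wh

2668 Wh


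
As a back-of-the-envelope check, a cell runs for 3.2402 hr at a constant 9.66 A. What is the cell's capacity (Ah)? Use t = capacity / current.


C = I * t = 9.66 * 3.2402 = 31.30 Ah

31.30 Ah


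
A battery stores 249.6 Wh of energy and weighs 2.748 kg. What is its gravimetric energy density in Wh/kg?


Specific energy = 249.6 Wh / 2.748 kg = 90.83 Wh/kg

90.83 Wh/kg


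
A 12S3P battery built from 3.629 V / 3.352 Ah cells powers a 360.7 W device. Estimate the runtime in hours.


Step 1: E_pack = Ns * V_cell * Np * C_cell = 12 * 3.629 * 3 * 3.352 = 437.92 Wh
Step 2: t = E_pack / P = 437.92 / 360.7 = 1.214 hr

1.214 hr


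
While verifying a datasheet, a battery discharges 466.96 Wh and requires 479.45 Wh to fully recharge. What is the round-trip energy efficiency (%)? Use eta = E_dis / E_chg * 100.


eta_e = E_dis / E_chg * 100 = 466.96 / 479.45 * 100 = 97.39%

97.39%


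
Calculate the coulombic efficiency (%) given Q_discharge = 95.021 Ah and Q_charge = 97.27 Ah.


Coulombic efficiency = 95.021/97.27 * 100% = 97.69%

97.69%


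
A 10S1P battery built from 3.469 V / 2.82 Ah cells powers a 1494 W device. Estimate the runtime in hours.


Step 1: E_pack = Ns * V_cell * Np * C_cell = 10 * 3.469 * 1 * 2.82 = 97.826 Wh
Step 2: t = E_pack / P = 97.826 / 1494 = 0.06548 hr

0.06548 hr


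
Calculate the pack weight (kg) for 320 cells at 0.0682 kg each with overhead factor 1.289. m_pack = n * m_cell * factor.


m_pack = n * m_cell * overhead = 320 * 0.0682 * 1.289 = 28.13 kg

28.13 kg


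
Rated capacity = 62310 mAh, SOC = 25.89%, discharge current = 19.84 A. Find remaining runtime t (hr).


Convert: C_total = 62310 mAh = 62.31 Ah
Step 1: remaining = SOC/100 * C_total = 25.89/100 * 62.31 = 16.132 Ah
Step 2: t = remaining / I = 16.132 / 19.84 = 0.8131 hr

0.8131 hr


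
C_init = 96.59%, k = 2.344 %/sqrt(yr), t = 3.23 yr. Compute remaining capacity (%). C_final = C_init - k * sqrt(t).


Step 1: sqrt(3.23 yr) = 1.7972
Step 2: drop = 2.344 * 1.7972 = 4.2126
Step 3: C_final = 96.59 - 4.2126 = 92.38%

92.38%


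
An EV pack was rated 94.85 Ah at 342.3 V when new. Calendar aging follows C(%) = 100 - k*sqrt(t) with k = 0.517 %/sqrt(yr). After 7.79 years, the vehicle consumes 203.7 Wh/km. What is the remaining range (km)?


Step 1: capacity retention = 100 - 0.517 * sqrt(7.79) = 100 - 0.517 * 2.7911 = 98.557%
Step 2: C_now = 94.85 * 98.557/100 = 93.481 Ah
Step 3: E_pack = V * C_now = 342.3 * 93.481 = 31999 Wh
Step 4: range = E_pack / consumption = 31999 / 203.7 = 157.1 km

157.1 km


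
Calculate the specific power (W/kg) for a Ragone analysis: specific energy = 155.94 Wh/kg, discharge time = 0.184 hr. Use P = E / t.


Specific power = 155.94 Wh/kg / 0.184 hr = 847.5 W/kg

847.5 W/kg


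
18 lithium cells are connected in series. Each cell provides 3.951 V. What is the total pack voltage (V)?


V_pack = n * V_cell = 18 * 3.951 = 71.118 V

71.118 V


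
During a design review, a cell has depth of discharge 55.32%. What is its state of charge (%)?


SOC = 100 - DOD = 100 - 55.32 = 44.68%

44.68%


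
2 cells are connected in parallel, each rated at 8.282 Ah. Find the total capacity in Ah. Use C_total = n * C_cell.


C_total = 2 * 8.282 = 16.564 Ah

16.564 Ah


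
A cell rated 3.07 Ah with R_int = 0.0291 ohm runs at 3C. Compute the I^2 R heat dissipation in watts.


Step 1: I = C_rate * capacity = 3 * 3.07 = 9.21 A
Step 2: Q = I^2 * R = 9.21^2 * 0.0291 = 84.824 * 0.0291 = 2.468 W

2.468 W


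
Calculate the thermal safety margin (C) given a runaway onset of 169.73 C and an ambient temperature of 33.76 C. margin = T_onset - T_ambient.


margin = T_onset - T_ambient = 169.73 - 33.76 = 135.97 C

135.97 C


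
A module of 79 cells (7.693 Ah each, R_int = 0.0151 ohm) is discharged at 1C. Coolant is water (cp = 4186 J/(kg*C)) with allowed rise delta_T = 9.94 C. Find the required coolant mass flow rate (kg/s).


Step 1: I = 1 * 7.693 = 7.693 A
Step 2: Q_cell = I^2 * R = 7.693^2 * 0.0151 = 0.89365 W
Step 3: Q_total = 79 * 0.89365 = 70.598 W
Step 4: m_dot = Q_total / (cp * dT) = 70.598 / (4186 * 9.94) = 0.001697 kg/s

0.001697 kg/s


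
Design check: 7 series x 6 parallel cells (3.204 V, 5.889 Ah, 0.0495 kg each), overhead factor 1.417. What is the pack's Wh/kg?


Step 1: V_pack = 7 * 3.204 = 22.428 V
Step 2: C_pack = 6 * 5.889 = 35.334 Ah
Step 3: E_pack = V_pack * C_pack = 22.428 * 35.334 = 792.47 Wh
Step 4: m_pack = 7 * 6 * 0.0495 * 1.417 = 2.9459 kg
Step 5: ED = E_pack / m_pack = 792.47 / 2.9459 = 269.0 Wh/kg

269.0 Wh/kg


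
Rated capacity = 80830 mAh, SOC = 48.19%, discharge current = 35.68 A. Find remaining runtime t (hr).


Convert: C_total = 80830 mAh = 80.83 Ah
Step 1: remaining = SOC/100 * C_total = 48.19/100 * 80.83 = 38.952 Ah
Step 2: t = remaining / I = 38.952 / 35.68 = 1.092 hr

1.092 hr


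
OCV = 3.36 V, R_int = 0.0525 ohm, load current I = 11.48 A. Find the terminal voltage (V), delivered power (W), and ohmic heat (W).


Step 1: V_terminal = OCV - I*R = 3.36 - 11.48 * 0.0525 = 2.7573 V
Step 2: P_out = V_terminal * I = 2.7573 * 11.48 = 31.65 W
Step 3: Q = I^2 * R = 11.48^2 * 0.0525 = 6.919 W

V=2.7573 V, P=31.65 W, Q=6.919 W


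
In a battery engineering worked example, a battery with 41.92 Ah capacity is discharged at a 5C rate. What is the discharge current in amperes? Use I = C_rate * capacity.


I = C_rate * capacity = 5 * 41.92 = 209.6 A

209.6 A


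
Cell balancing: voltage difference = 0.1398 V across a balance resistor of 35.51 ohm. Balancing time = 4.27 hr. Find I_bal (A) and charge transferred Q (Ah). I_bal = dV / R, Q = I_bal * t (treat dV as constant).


First, Ohm's law: I_bal = 0.1398 V / 35.51 ohm = 0.0039369 A
Then Q = I * t = 0.0039369 A * 4.27 hr = 0.01681 Ah

I=0.0039369 A, Q=0.01681 Ah


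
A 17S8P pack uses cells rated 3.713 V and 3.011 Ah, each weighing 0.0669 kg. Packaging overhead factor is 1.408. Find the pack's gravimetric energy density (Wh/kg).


Step 1: V_pack = 17 * 3.713 = 63.121 V
Step 2: C_pack = 8 * 3.011 = 24.088 Ah
Step 3: E_pack = V_pack * C_pack = 63.121 * 24.088 = 1520.5 Wh
Step 4: m_pack = 17 * 8 * 0.0669 * 1.408 = 12.811 kg
Step 5: ED = E_pack / m_pack = 1520.5 / 12.811 = 118.7 Wh/kg

118.7 Wh/kg


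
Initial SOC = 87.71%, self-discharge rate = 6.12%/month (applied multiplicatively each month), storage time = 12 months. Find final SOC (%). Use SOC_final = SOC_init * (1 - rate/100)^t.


decay = (1 - 6.12/100)^12 = 0.46868
SOC_final = 87.71 * 0.46868 = 41.11%

41.11%


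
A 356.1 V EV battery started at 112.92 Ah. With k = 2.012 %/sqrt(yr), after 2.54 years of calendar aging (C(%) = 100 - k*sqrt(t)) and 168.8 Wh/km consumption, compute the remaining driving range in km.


Step 1: capacity retention = 100 - 2.012 * sqrt(2.54) = 100 - 2.012 * 1.5937 = 96.793%
Step 2: C_now = 112.92 * 96.793/100 = 109.3 Ah
Step 3: E_pack = V * C_now = 356.1 * 109.3 = 38922 Wh
Step 4: range = E_pack / consumption = 38922 / 168.8 = 230.6 km

230.6 km


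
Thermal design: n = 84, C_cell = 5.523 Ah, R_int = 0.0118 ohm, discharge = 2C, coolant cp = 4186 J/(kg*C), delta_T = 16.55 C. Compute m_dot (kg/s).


Step 1: I = 2 * 5.523 = 11.046 A
Step 2: Q_cell = I^2 * R = 11.046^2 * 0.0118 = 1.4398 W
Step 3: Q_total = 84 * 1.4398 = 120.94 W
Step 4: m_dot = Q_total / (cp * dT) = 120.94 / (4186 * 16.55) = 0.001746 kg/s

0.001746 kg/s


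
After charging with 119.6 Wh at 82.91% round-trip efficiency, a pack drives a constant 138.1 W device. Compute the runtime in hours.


Step 1: E_discharge = eta/100 * E_charge = 82.91/100 * 119.6 = 99.16 Wh
Step 2: t = E_discharge / P = 99.16 / 138.1 = 0.7180 hr

0.7180 hr


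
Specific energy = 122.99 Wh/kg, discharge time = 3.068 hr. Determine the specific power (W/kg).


P_specific = E / t = 122.99 / 3.068 = 40.09 W/kg

40.09 W/kg


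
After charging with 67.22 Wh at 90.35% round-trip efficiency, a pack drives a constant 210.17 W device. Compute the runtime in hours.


Step 1: E_discharge = eta/100 * E_charge = 90.35/100 * 67.22 = 60.733 Wh
Step 2: t = E_discharge / P = 60.733 / 210.17 = 0.2890 hr

0.2890 hr


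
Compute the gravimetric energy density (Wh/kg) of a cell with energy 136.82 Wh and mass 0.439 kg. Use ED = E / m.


ED = E / m = 136.82 / 0.439 = 311.7 Wh/kg

311.7 Wh/kg


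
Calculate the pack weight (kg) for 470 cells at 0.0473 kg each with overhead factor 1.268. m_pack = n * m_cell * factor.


Cell mass sum = 470 * 0.0473 = 22.231 kg
With overhead 1.268: m_pack = 22.231 * 1.268 = 28.19 kg

28.19 kg


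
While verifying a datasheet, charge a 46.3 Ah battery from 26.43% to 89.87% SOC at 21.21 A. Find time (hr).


delta_Ah = 46.3 * (89.87 - 26.43) / 100 = 29.373 Ah
t = delta_Ah / I = 29.373 / 21.21 = 1.385 hr

1.385 hr


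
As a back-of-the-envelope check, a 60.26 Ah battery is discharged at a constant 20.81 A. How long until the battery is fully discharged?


Runtime = 60.26 Ah / 20.81 A = 2.896 hr

2.896 hr


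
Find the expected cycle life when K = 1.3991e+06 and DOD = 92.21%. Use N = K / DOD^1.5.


Step 1: DOD^1.5 = 92.21^1.5 = 885.46
Step 2: N = 1.3991e+06 / 885.46 = 1580 cycles

1580 cycles


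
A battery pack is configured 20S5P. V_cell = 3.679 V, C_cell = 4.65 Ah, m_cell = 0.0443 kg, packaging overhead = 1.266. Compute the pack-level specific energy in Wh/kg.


Step 1: V_pack = 20 * 3.679 = 73.58 V
Step 2: C_pack = 5 * 4.65 = 23.25 Ah
Step 3: E_pack = V_pack * C_pack = 73.58 * 23.25 = 1710.7 Wh
Step 4: m_pack = 20 * 5 * 0.0443 * 1.266 = 5.6084 kg
Step 5: ED = E_pack / m_pack = 1710.7 / 5.6084 = 305.0 Wh/kg

305.0 Wh/kg


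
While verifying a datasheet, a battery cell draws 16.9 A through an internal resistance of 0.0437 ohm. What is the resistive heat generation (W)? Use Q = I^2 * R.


I^2 = 285.61
Q = 285.61 * 0.0437 = 12.48 W

12.48 W


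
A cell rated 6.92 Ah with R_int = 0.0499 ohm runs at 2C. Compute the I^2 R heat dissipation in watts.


Step 1: I = C_rate * capacity = 2 * 6.92 = 13.84 A
Step 2: Q = I^2 * R = 13.84^2 * 0.0499 = 191.55 * 0.0499 = 9.558 W

9.558 W


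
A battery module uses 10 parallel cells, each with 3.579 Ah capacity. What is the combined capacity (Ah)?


C_total = 10 * 3.579 = 35.79 Ah

35.79 Ah


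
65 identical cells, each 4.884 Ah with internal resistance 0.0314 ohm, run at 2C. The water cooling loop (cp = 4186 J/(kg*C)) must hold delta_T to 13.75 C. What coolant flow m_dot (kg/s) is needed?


Step 1: I = 2 * 4.884 = 9.768 A
Step 2: Q_cell = I^2 * R = 9.768^2 * 0.0314 = 2.996 W
Step 3: Q_total = 65 * 2.996 = 194.74 W
Step 4: m_dot = Q_total / (cp * dT) = 194.74 / (4186 * 13.75) = 0.003383 kg/s

0.003383 kg/s


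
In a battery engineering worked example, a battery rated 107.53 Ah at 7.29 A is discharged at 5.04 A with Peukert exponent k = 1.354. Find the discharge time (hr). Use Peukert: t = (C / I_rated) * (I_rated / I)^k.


Step 1: t_rated = C / I_rated = 107.53 / 7.29 = 14.75 hr
Step 2: ratio = 7.29 / 5.04 = 1.4464
Step 3: ratio^k = 1.4464^1.354 = 1.6483
Step 4: t = t_rated * ratio^k = 14.75 * 1.6483 = 24.31 hr

24.31 hr


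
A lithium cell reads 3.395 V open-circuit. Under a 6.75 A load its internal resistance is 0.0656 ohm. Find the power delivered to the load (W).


Step 1: V_terminal = OCV - I*R = 3.395 - 6.75 * 0.0656 = 2.9522 V
Step 2: P_out = V_terminal * I = 2.9522 * 6.75 = 19.93 W

19.93 W


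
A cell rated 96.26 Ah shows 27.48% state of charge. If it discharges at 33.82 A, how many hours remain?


Step 1: remaining = SOC/100 * C_total = 27.48/100 * 96.26 = 26.452 Ah
Step 2: t = remaining / I = 26.452 / 33.82 = 0.7821 hr

0.7821 hr


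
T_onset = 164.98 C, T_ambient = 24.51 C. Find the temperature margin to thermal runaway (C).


Safety margin = 164.98 C - 24.51 C = 140.47 C

140.47 C


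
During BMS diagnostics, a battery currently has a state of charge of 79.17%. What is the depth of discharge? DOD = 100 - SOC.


DOD = 100 - SOC = 100 - 79.17 = 20.83%

20.83%


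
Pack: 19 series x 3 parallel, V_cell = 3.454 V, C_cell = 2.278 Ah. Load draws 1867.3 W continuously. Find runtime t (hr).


Step 1: E_pack = Ns * V_cell * Np * C_cell = 19 * 3.454 * 3 * 2.278 = 448.49 Wh
Step 2: t = E_pack / P = 448.49 / 1867.3 = 0.2402 hr

0.2402 hr


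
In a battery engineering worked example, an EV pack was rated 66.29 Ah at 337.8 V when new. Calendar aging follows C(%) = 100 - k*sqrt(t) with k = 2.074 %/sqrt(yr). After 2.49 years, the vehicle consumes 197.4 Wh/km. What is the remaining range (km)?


Step 1: capacity retention = 100 - 2.074 * sqrt(2.49) = 100 - 2.074 * 1.578 = 96.727%
Step 2: C_now = 66.29 * 96.727/100 = 64.12 Ah
Step 3: E_pack = V * C_now = 337.8 * 64.12 = 21660 Wh
Step 4: range = E_pack / consumption = 21660 / 197.4 = 109.7 km

109.7 km


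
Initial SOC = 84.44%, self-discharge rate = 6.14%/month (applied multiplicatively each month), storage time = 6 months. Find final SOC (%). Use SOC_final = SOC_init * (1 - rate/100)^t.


decay = (1 - 6.14/100)^6 = 0.68373
SOC_final = 84.44 * 0.68373 = 57.73%

57.73%


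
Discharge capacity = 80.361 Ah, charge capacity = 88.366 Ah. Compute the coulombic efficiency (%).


Coulombic efficiency = 80.361/88.366 * 100% = 90.94%

90.94%


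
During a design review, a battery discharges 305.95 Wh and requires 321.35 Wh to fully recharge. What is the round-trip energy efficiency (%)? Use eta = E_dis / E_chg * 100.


Round-trip efficiency = 305.95/321.35 * 100% = 95.21%

95.21%


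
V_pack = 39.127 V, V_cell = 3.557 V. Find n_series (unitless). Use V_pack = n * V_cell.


n = V_pack / V_cell = 39.127 / 3.557 = 11

11


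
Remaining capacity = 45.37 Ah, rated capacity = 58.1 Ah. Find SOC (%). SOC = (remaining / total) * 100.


SOC% = 45.37 / 58.1 * 100 = 78.09%

78.09%


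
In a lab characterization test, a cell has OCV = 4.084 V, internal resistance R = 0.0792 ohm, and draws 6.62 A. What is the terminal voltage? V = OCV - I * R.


V = OCV - I*R = 4.084 - 6.62 * 0.0792 = 3.560 V

3.560 V


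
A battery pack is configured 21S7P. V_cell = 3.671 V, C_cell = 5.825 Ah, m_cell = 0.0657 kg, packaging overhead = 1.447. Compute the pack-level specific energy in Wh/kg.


Step 1: V_pack = 21 * 3.671 = 77.091 V
Step 2: C_pack = 7 * 5.825 = 40.775 Ah
Step 3: E_pack = V_pack * C_pack = 77.091 * 40.775 = 3143.4 Wh
Step 4: m_pack = 21 * 7 * 0.0657 * 1.447 = 13.975 kg
Step 5: ED = E_pack / m_pack = 3143.4 / 13.975 = 224.9 Wh/kg

224.9 Wh/kg


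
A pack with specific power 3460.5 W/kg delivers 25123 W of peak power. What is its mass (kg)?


m = P / SP = 25123 / 3460.5 = 7.260 kg

7.260 kg


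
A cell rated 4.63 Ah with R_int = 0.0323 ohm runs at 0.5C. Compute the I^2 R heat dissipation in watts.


Step 1: I = C_rate * capacity = 0.5 * 4.63 = 2.315 A
Step 2: Q = I^2 * R = 2.315^2 * 0.0323 = 5.3592 * 0.0323 = 0.1731 W

0.1731 W


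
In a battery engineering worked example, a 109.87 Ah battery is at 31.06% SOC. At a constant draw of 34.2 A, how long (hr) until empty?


Step 1: remaining = SOC/100 * C_total = 31.06/100 * 109.87 = 34.126 Ah
Step 2: t = remaining / I = 34.126 / 34.2 = 0.9978 hr

0.9978 hr


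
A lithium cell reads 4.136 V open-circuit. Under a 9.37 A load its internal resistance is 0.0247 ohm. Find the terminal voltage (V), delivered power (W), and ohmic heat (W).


Step 1: V_terminal = OCV - I*R = 4.136 - 9.37 * 0.0247 = 3.9046 V
Step 2: P_out = V_terminal * I = 3.9046 * 9.37 = 36.59 W
Step 3: Q = I^2 * R = 9.37^2 * 0.0247 = 2.169 W

V=3.9046 V, P=36.59 W, Q=2.169 W


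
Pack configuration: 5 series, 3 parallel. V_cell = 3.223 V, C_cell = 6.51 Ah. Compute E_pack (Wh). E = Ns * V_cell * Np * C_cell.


E = Ns * Vcell * Np * Ccell = 5 * 3.223 * 3 * 6.51 = 314.7 Wh

314.7 Wh


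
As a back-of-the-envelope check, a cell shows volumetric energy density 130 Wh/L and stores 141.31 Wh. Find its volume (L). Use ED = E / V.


V = E / ED = 141.31 / 130 = 1.087 L

1.087 L


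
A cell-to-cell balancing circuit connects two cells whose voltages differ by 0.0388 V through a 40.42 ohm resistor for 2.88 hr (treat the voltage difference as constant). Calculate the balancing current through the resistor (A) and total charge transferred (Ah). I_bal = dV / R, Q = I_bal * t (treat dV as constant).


I_bal = dV / R = 0.0388 / 40.42 = 9.5992e-04 A
Q = I_bal * t = 9.5992e-04 * 2.88 = 0.002765 Ah

I=9.5992e-04 A, Q=0.002765 Ah


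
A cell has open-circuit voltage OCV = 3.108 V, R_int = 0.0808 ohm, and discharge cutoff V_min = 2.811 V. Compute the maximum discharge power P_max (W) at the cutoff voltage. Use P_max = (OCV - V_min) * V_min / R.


dV = OCV - V_min = 0.297 V (so I_max = dV / R)
P_max = dV * V_min / R = 0.297 * 2.811 / 0.0808 = 10.33 W

10.33 W


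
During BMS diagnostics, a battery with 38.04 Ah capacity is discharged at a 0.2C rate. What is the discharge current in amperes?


I = C_rate * capacity = 0.2 * 38.04 = 7.608 A

7.608 A


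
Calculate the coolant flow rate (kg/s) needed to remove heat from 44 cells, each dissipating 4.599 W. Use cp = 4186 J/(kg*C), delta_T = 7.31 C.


Q_total = 44 * 4.599 = 202.36 W
m_dot = Q_total / (cp * dT) = 202.36 / (4186 * 7.31) = 0.006613 kg/s

0.006613 kg/s


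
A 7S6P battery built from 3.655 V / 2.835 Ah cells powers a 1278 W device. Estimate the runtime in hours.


Step 1: E_pack = Ns * V_cell * Np * C_cell = 7 * 3.655 * 6 * 2.835 = 435.2 Wh
Step 2: t = E_pack / P = 435.2 / 1278 = 0.3405 hr

0.3405 hr


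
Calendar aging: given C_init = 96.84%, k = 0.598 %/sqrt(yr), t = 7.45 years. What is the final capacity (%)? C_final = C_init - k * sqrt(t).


sqrt(t) = sqrt(7.45) = 2.7295
C_final = 96.84 - 0.598 * 2.7295 = 95.21%

95.21%


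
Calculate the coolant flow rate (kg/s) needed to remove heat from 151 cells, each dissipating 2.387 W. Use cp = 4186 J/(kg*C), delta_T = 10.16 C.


Step 1: Total heat Q = 151 * 2.387 W = 360.44 W
Step 2: denom = cp * dT = 4186 * 10.16 = 42530
Step 3: m_dot = 360.44 / 42530 = 0.008475 kg/s

0.008475 kg/s


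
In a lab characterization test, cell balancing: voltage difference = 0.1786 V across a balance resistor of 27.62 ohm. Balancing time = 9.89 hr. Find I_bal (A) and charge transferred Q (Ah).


I_bal = dV / R = 0.1786 / 27.62 = 0.0064663 A
Q = I_bal * t = 0.0064663 * 9.89 = 0.06395 Ah

I=0.0064663 A, Q=0.06395 Ah


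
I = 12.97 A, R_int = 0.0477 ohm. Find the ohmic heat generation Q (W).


I^2 = 168.22
Q = 168.22 * 0.0477 = 8.024 W

8.024 W


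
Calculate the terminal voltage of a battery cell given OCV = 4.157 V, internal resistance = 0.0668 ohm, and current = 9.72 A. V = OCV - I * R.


V = OCV - I*R = 4.157 - 9.72 * 0.0668 = 3.508 V

3.508 V


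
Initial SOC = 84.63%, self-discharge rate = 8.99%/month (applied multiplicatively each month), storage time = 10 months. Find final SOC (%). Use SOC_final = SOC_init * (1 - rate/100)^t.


decay = (1 - 8.99/100)^10 = 0.38984
SOC_final = 84.63 * 0.38984 = 32.99%

32.99%


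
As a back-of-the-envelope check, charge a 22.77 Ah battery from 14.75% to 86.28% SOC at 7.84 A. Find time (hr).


delta_Ah = 22.77 * (86.28 - 14.75) / 100 = 16.287 Ah
t = delta_Ah / I = 16.287 / 7.84 = 2.077 hr

2.077 hr


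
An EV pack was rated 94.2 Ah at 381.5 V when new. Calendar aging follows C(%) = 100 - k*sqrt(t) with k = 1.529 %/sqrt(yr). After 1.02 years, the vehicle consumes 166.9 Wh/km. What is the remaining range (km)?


Step 1: capacity retention = 100 - 1.529 * sqrt(1.02) = 100 - 1.529 * 1.01 = 98.456%
Step 2: C_now = 94.2 * 98.456/100 = 92.746 Ah
Step 3: E_pack = V * C_now = 381.5 * 92.746 = 35383 Wh
Step 4: range = E_pack / consumption = 35383 / 166.9 = 212.0 km

212.0 km


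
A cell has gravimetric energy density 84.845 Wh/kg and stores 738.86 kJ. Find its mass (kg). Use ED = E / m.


Convert: E = 738.86 kJ = 205.24 Wh
m = E / ED = 205.24 / 84.845 = 2.419 kg

2.419 kg


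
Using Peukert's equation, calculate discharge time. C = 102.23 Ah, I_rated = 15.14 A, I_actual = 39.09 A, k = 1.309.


Step 1: t_rated = C / I_rated = 102.23 / 15.14 = 6.7523 hr
Step 2: ratio = 15.14 / 39.09 = 0.38731
Step 3: ratio^k = 0.38731^1.309 = 0.28891
Step 4: t = t_rated * ratio^k = 6.7523 * 0.28891 = 1.951 hr

1.951 hr


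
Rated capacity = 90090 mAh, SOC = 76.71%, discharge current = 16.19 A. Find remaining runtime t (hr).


Convert: C_total = 90090 mAh = 90.09 Ah
Step 1: remaining = SOC/100 * C_total = 76.71/100 * 90.09 = 69.108 Ah
Step 2: t = remaining / I = 69.108 / 16.19 = 4.269 hr

4.269 hr


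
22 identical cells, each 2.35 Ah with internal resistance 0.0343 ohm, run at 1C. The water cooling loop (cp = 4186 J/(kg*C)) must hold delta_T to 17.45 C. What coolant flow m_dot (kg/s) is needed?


Step 1: I = 1 * 2.35 = 2.35 A
Step 2: Q_cell = I^2 * R = 2.35^2 * 0.0343 = 0.18942 W
Step 3: Q_total = 22 * 0.18942 = 4.1672 W
Step 4: m_dot = Q_total / (cp * dT) = 4.1672 / (4186 * 17.45) = 5.705e-05 kg/s

5.705e-05 kg/s


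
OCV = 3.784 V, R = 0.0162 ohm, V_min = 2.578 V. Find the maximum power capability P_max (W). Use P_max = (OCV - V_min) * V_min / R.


P_max = (OCV - V_min) * V_min / R = (3.784 - 2.578) * 2.578 / 0.0162 = 1.206 * 2.578 / 0.0162 = 191.9 W

191.9 W


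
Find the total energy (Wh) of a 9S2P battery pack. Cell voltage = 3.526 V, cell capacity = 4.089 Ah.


E = Ns * Vcell * Np * Ccell = 9 * 3.526 * 2 * 4.089 = 259.5 Wh

259.5 Wh


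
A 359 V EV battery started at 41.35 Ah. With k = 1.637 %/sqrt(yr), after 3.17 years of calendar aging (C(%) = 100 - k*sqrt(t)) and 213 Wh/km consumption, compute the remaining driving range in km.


Step 1: capacity retention = 100 - 1.637 * sqrt(3.17) = 100 - 1.637 * 1.7804 = 97.085%
Step 2: C_now = 41.35 * 97.085/100 = 40.145 Ah
Step 3: E_pack = V * C_now = 359 * 40.145 = 14412 Wh
Step 4: range = E_pack / consumption = 14412 / 213 = 67.66 km

67.66 km


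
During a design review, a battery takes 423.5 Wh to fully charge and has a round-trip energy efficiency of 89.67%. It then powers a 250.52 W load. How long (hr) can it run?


Step 1: E_discharge = eta/100 * E_charge = 89.67/100 * 423.5 = 379.75 Wh
Step 2: t = E_discharge / P = 379.75 / 250.52 = 1.516 hr

1.516 hr


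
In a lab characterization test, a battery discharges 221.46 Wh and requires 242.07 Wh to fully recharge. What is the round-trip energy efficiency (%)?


eta_e = E_dis / E_chg * 100 = 221.46 / 242.07 * 100 = 91.49%

91.49%


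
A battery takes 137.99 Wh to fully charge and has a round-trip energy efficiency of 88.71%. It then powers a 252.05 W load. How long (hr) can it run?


Step 1: E_discharge = eta/100 * E_charge = 88.71/100 * 137.99 = 122.41 Wh
Step 2: t = E_discharge / P = 122.41 / 252.05 = 0.4857 hr

0.4857 hr


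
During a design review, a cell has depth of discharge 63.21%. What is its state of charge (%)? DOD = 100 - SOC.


SOC = 100 - DOD = 100 - 63.21 = 36.79%

36.79%


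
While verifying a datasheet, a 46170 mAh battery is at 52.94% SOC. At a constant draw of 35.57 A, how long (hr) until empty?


Convert: C_total = 46170 mAh = 46.17 Ah
Step 1: remaining = SOC/100 * C_total = 52.94/100 * 46.17 = 24.442 Ah
Step 2: t = remaining / I = 24.442 / 35.57 = 0.6872 hr

0.6872 hr


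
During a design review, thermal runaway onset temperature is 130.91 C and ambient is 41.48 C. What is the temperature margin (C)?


margin = T_onset - T_ambient = 130.91 - 41.48 = 89.43 C

89.43 C


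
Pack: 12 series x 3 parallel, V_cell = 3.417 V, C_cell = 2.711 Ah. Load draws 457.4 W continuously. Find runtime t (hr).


Step 1: E_pack = Ns * V_cell * Np * C_cell = 12 * 3.417 * 3 * 2.711 = 333.49 Wh
Step 2: t = E_pack / P = 333.49 / 457.4 = 0.7291 hr

0.7291 hr


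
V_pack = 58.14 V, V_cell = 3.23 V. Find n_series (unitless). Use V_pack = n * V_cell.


Rearranging: n = V_pack / V_cell = 58.14 / 3.23 = 18 cells

18


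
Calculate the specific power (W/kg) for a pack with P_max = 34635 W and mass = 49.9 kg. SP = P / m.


SP = P / m = 34635 / 49.9 = 694.1 W/kg

694.1 W/kg


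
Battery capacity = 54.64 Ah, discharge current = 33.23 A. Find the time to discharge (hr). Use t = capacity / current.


Runtime = 54.64 Ah / 33.23 A = 1.644 hr

1.644 hr


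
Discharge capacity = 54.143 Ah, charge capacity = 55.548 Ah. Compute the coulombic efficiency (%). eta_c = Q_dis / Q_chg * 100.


eta_c = Q_dis / Q_chg * 100 = 54.143 / 55.548 * 100 = 97.47%

97.47%


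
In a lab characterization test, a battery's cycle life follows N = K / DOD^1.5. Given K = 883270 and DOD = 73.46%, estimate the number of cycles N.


Step 1: DOD^1.5 = 73.46^1.5 = 629.62
Step 2: N = 883270 / 629.62 = 1403 cycles

1403 cycles


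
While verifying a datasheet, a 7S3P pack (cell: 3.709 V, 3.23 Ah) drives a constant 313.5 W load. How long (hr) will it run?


Step 1: E_pack = Ns * V_cell * Np * C_cell = 7 * 3.709 * 3 * 3.23 = 251.58 Wh
Step 2: t = E_pack / P = 251.58 / 313.5 = 0.8025 hr

0.8025 hr


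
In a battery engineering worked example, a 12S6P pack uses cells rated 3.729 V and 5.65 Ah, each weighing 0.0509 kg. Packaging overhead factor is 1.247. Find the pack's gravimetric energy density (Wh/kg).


Step 1: V_pack = 12 * 3.729 = 44.748 V
Step 2: C_pack = 6 * 5.65 = 33.9 Ah
Step 3: E_pack = V_pack * C_pack = 44.748 * 33.9 = 1517 Wh
Step 4: m_pack = 12 * 6 * 0.0509 * 1.247 = 4.57 kg
Step 5: ED = E_pack / m_pack = 1517 / 4.57 = 331.9 Wh/kg

331.9 Wh/kg


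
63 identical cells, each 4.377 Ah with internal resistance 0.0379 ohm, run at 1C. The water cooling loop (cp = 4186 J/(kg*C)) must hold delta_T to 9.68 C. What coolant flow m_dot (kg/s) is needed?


Step 1: I = 1 * 4.377 = 4.377 A
Step 2: Q_cell = I^2 * R = 4.377^2 * 0.0379 = 0.72609 W
Step 3: Q_total = 63 * 0.72609 = 45.744 W
Step 4: m_dot = Q_total / (cp * dT) = 45.744 / (4186 * 9.68) = 0.001129 kg/s

0.001129 kg/s


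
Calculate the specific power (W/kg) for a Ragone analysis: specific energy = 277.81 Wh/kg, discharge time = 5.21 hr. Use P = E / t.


P_specific = E / t = 277.81 / 5.21 = 53.32 W/kg

53.32 W/kg


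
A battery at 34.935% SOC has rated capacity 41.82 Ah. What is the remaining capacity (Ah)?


remaining = SOC / 100 * total = 34.935 / 100 * 41.82 = 14.61 Ah

14.61 Ah


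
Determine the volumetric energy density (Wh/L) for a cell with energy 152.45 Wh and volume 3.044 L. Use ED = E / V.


ED = E / V = 152.45 / 3.044 = 50.08 Wh/L

50.08 Wh/L


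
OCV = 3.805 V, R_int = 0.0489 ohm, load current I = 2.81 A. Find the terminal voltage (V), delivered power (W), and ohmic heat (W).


Step 1: V_terminal = OCV - I*R = 3.805 - 2.81 * 0.0489 = 3.6676 V
Step 2: P_out = V_terminal * I = 3.6676 * 2.81 = 10.31 W
Step 3: Q = I^2 * R = 2.81^2 * 0.0489 = 0.3861 W

V=3.6676 V, P=10.31 W, Q=0.3861 W


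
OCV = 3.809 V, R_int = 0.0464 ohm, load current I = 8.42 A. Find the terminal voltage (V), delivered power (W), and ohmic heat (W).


Step 1: V_terminal = OCV - I*R = 3.809 - 8.42 * 0.0464 = 3.4183 V
Step 2: P_out = V_terminal * I = 3.4183 * 8.42 = 28.78 W
Step 3: Q = I^2 * R = 8.42^2 * 0.0464 = 3.290 W

V=3.4183 V, P=28.78 W, Q=3.290 W


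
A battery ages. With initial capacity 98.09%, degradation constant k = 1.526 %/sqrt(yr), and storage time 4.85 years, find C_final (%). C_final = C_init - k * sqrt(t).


Step 1: sqrt(4.85 yr) = 2.2023
Step 2: drop = 1.526 * 2.2023 = 3.3607
Step 3: C_final = 98.09 - 3.3607 = 94.73%

94.73%


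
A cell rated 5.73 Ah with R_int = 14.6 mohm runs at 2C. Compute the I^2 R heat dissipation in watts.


Convert: R = 14.6 mohm = 0.0146 ohm
Step 1: I = C_rate * capacity = 2 * 5.73 = 11.46 A
Step 2: Q = I^2 * R = 11.46^2 * 0.0146 = 131.33 * 0.0146 = 1.917 W

1.917 W


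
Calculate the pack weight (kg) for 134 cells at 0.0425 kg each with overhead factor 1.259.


Cell mass sum = 134 * 0.0425 = 5.695 kg
With overhead 1.259: m_pack = 5.695 * 1.259 = 7.170 kg

7.170 kg


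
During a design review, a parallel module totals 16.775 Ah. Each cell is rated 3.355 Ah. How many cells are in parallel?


n = C_total / C_cell = 16.775 / 3.355 = 5

5


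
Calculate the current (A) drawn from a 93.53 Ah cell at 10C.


I = C_rate * capacity = 10 * 93.53 = 935.3 A

935.3 A


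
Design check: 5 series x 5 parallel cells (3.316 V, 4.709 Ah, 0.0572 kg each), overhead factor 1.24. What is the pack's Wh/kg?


Step 1: V_pack = 5 * 3.316 = 16.58 V
Step 2: C_pack = 5 * 4.709 = 23.545 Ah
Step 3: E_pack = V_pack * C_pack = 16.58 * 23.545 = 390.38 Wh
Step 4: m_pack = 5 * 5 * 0.0572 * 1.24 = 1.7732 kg
Step 5: ED = E_pack / m_pack = 390.38 / 1.7732 = 220.2 Wh/kg

220.2 Wh/kg
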